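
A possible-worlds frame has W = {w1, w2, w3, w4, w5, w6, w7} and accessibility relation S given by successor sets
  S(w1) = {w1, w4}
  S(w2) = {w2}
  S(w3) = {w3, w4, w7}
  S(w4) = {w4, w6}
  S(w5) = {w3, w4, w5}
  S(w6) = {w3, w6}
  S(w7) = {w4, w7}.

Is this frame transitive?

Transitive: no — w1 S w4 and w4 S w6, but not w1 S w6.

No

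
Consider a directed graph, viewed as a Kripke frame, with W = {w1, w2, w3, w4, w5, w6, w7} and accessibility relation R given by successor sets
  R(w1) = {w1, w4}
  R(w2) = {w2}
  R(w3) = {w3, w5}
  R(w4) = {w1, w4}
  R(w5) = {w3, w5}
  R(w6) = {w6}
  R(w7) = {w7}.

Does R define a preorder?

Reflexive: yes — every world is R-related to itself.
Transitive: yes — every two-step R-path is closed by a direct edge.
So R is a preorder.

Yes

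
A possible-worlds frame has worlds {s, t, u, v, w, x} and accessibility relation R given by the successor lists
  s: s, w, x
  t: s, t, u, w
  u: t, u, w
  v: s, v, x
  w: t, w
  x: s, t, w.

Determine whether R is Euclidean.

Euclidean: no — s R w and s R x, but not w R x.

No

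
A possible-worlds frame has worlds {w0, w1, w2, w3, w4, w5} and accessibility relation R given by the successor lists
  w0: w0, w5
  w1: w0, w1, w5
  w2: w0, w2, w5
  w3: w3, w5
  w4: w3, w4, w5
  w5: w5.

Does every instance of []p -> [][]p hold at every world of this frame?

By correspondence theory, 4 is valid on a frame iff R is transitive.
Transitive: yes — every two-step R-path is closed by a direct edge.

Yes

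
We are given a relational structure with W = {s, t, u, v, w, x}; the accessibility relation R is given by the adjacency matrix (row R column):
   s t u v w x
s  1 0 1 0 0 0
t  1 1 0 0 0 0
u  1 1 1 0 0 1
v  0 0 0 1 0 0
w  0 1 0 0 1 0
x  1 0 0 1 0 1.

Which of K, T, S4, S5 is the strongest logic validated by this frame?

Reflexive (axiom T): yes — every world is R-related to itself.
Transitive (axiom 4): no — s R u and u R t, but not s R t.
Euclidean (axiom 5): no — u R s and u R t, but not s R t.
So F validates K, T; S4 would additionally require R to be transitive. The strongest is T.

T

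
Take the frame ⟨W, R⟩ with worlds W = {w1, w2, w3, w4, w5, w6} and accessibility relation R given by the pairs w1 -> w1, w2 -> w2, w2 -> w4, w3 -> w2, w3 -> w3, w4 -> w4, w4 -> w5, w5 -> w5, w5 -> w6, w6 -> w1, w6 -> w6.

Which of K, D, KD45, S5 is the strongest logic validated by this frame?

Serial (axiom D): yes — every world has a successor (e.g. w1 R w1).
Euclidean (axiom 5): no — w2 R w4 and w2 R w2, but not w4 R w2.
Transitive (axiom 4): no — w2 R w4 and w4 R w5, but not w2 R w5.
Reflexive (axiom T): yes — every world is R-related to itself.
So F validates K, D; KD45 would additionally require R to be Euclidean and transitive. The strongest is D.

D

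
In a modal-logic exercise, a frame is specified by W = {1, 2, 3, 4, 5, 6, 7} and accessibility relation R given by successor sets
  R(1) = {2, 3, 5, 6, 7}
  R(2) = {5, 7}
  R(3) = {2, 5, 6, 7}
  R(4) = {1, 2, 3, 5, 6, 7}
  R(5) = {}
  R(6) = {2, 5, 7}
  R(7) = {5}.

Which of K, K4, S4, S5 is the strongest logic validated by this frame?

K4

Transitive (axiom 4): yes — every two-step R-path is closed by a direct edge.
Reflexive (axiom T): no — 1 is not related to itself.
Euclidean (axiom 5): no — 1 R 2 and 1 R 3, but not 2 R 3.
So F validates K, K4; S4 would additionally require R to be reflexive. The strongest is K4.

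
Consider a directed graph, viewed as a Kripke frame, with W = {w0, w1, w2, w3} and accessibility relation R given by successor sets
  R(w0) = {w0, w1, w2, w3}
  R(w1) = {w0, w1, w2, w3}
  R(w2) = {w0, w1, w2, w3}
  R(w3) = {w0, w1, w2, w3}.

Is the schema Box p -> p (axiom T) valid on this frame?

By correspondence theory, T is valid on a frame iff R is reflexive.
Reflexive: yes — every world is R-related to itself.

Yes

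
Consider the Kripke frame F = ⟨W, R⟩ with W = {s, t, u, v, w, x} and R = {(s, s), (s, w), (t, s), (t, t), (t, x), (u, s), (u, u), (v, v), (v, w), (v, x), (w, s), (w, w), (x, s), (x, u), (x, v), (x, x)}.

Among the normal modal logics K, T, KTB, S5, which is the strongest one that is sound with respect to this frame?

Reflexive (axiom T): yes — every world is R-related to itself.
Symmetric (axiom B): no — t R s but not s R t.
Euclidean (axiom 5): no — t R s and t R x, but not s R x.
So F validates K, T; KTB would additionally require R to be symmetric. The strongest is T.

T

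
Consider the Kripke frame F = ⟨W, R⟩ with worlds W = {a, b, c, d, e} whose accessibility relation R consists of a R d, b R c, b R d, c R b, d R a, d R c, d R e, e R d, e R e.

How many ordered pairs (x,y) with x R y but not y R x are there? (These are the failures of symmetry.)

Enumerating: (b,d), (d,c).

2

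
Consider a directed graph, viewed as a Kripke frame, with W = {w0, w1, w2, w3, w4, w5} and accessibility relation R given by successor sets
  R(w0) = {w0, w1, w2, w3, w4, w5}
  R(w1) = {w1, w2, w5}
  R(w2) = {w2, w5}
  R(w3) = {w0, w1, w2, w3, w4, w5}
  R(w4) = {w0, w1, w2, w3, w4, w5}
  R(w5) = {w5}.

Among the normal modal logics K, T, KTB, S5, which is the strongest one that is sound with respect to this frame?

Reflexive (axiom T): yes — every world is R-related to itself.
Symmetric (axiom B): no — w0 R w1 but not w1 R w0.
Euclidean (axiom 5): no — w0 R w1 and w0 R w3, but not w1 R w3.
So F validates K, T; KTB would additionally require R to be symmetric. The strongest is T.

T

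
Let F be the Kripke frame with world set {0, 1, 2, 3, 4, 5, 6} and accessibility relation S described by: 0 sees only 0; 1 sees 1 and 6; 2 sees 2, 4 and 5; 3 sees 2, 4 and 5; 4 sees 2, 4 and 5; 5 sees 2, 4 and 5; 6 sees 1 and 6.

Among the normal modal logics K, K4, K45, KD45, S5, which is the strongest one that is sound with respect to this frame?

Transitive (axiom 4): yes — every two-step S-path is closed by a direct edge.
Euclidean (axiom 5): yes — any two successors of a common world are S-related.
Serial (axiom D): yes — every world has a successor (e.g. 0 S 0).
Reflexive (axiom T): no — 3 is not related to itself.
So F validates K, K4, K45, KD45; S5 would additionally require S to be reflexive. The strongest is KD45.

KD45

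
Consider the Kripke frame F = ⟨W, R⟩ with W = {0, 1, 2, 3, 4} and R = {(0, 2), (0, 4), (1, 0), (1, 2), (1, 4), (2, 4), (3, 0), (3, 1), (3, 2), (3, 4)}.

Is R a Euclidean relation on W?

Euclidean: no — 0 R 4 and 0 R 2, but not 4 R 2.

No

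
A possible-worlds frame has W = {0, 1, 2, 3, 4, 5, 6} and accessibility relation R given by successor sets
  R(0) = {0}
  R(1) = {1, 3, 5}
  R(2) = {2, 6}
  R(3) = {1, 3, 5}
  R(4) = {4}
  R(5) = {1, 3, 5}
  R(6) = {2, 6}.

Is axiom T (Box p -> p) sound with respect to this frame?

Yes

The schema T characterises exactly the reflexive frames.
Reflexive: yes — every world is R-related to itself.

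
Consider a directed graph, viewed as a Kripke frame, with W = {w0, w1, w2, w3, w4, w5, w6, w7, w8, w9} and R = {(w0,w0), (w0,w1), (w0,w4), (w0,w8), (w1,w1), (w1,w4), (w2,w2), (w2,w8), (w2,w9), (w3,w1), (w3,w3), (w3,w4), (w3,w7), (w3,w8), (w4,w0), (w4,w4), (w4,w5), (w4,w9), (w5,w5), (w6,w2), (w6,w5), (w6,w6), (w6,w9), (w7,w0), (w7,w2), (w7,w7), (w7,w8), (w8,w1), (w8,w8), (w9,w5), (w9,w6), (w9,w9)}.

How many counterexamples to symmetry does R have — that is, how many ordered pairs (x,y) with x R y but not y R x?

Enumerating: (w0,w1), (w0,w8), (w1,w4), (w2,w8), (w2,w9), (w3,w1), (w3,w4), (w3,w7), (w3,w8), (w4,w5), (w4,w9), (w6,w2), (w6,w5), (w7,w0), (w7,w2), (w7,w8), (w8,w1), (w9,w5).

18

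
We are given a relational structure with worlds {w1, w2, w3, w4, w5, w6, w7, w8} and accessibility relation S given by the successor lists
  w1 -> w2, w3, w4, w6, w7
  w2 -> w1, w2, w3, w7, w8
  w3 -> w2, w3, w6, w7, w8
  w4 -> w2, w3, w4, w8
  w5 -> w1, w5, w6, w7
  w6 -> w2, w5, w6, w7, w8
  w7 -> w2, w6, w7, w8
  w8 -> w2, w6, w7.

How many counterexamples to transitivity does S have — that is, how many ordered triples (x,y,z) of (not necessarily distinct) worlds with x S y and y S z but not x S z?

Enumerating: (w1,w2,w1), (w1,w2,w8), (w1,w3,w8), (w1,w4,w8), (w1,w6,w5), (w1,w6,w8), (w1,w7,w8), (w2,w1,w4), (w2,w1,w6), (w2,w3,w6), (w2,w7,w6), (w2,w8,w6), … and 27 more.
Total: 39.

39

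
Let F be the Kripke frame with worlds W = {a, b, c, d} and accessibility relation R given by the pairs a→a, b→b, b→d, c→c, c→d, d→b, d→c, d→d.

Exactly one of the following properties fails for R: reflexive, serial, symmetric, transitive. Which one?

Reflexive: yes — every world is R-related to itself.
Serial: yes — every world has a successor (e.g. a R a).
Symmetric: yes — every pair in R has its reverse in R.
Transitive: no — b R d and d R c, but not b R c.
Only transitive fails.

transitive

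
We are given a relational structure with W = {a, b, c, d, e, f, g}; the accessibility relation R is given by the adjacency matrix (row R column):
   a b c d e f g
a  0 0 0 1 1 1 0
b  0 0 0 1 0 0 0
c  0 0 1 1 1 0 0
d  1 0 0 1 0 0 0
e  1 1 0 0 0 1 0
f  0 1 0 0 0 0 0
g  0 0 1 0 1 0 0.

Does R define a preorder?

No

Reflexive: no — a is not related to itself.
Transitive: no — a R e and e R b, but not a R b.
So R is not a preorder.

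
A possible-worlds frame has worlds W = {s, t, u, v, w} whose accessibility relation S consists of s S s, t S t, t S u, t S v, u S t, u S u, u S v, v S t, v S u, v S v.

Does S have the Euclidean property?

Yes

Euclidean: yes — any two successors of a common world are S-related.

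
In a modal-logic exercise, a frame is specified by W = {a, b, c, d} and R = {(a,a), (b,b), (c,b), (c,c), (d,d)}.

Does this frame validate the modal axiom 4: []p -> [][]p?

Yes

Axiom 4 corresponds to the accessibility relation being transitive.
Transitive: yes — every two-step R-path is closed by a direct edge.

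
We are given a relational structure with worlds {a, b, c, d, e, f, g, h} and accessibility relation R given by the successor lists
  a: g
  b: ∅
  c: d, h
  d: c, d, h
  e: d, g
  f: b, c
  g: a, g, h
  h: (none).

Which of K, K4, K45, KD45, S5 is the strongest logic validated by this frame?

Transitive (axiom 4): no — a R g and g R h, but not a R h.
Euclidean (axiom 5): no — c R h and c R d, but not h R d.
Serial (axiom D): no — b has no R-successor.
Reflexive (axiom T): no — a is not related to itself.
So F validates K; K4 would additionally require R to be transitive. The strongest is K.

K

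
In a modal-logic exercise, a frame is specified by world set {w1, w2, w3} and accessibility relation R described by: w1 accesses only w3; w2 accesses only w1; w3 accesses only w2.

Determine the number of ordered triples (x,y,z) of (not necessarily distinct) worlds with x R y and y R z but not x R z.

3

Enumerating: (w1,w3,w2), (w2,w1,w3), (w3,w2,w1).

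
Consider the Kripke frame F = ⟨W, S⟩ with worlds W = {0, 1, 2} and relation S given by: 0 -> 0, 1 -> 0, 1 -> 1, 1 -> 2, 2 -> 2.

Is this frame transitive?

Transitive: yes — every two-step S-path is closed by a direct edge.

Yes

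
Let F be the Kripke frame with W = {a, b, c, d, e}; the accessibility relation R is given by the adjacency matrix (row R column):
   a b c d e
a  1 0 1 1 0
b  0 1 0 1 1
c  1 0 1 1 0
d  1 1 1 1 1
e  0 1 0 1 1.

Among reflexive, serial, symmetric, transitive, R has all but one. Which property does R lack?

transitive

Reflexive: yes — every world is R-related to itself.
Serial: yes — every world has a successor (e.g. a R a).
Symmetric: yes — every pair in R has its reverse in R.
Transitive: no — a R d and d R b, but not a R b.
Only transitive fails.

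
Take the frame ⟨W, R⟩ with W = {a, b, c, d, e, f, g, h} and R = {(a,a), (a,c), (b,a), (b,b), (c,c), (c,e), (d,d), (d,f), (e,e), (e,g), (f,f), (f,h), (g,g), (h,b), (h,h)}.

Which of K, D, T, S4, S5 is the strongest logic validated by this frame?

T

Serial (axiom D): yes — every world has a successor (e.g. a R a).
Reflexive (axiom T): yes — every world is R-related to itself.
Transitive (axiom 4): no — a R c and c R e, but not a R e.
Euclidean (axiom 5): no — a R c and a R a, but not c R a.
So F validates K, D, T; S4 would additionally require R to be transitive. The strongest is T.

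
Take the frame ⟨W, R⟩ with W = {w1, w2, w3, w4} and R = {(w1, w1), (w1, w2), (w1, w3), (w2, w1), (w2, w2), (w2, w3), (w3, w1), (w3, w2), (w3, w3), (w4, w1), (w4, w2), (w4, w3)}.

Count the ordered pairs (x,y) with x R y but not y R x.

3

Enumerating: (w4,w1), (w4,w2), (w4,w3).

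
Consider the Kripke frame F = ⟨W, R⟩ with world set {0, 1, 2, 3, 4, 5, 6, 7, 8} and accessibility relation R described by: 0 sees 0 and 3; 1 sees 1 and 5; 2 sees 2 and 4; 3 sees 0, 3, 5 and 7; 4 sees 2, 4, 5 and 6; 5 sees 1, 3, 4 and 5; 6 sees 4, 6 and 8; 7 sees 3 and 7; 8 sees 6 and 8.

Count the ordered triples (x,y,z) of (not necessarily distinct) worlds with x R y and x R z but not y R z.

Enumerating: (3,0,5), (3,0,7), (3,5,0), (3,5,7), (3,7,0), (3,7,5), (4,2,5), (4,2,6), (4,5,2), (4,5,6), (4,6,2), (4,6,5), … and 8 more.
Total: 20.

20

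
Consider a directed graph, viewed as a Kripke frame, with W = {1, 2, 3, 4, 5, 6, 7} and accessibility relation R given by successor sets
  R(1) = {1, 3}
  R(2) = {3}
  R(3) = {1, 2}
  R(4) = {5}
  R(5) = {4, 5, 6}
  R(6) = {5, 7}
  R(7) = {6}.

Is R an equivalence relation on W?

Reflexive: no — 2 is not related to itself.
Symmetric: yes — every pair in R has its reverse in R.
Transitive: no — 1 R 3 and 3 R 2, but not 1 R 2.
So R is not an equivalence relation.

No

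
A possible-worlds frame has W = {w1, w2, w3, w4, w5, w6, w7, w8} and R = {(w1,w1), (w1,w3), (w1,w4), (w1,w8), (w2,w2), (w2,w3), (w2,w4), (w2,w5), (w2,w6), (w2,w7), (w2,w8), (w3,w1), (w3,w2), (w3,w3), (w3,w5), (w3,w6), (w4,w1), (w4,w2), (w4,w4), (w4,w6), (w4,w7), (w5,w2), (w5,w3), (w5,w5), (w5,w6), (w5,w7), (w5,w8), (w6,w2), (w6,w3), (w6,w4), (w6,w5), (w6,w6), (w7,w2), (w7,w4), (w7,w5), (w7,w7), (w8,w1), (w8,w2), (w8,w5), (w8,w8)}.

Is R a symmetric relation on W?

Symmetric: yes — every pair in R has its reverse in R.

Yes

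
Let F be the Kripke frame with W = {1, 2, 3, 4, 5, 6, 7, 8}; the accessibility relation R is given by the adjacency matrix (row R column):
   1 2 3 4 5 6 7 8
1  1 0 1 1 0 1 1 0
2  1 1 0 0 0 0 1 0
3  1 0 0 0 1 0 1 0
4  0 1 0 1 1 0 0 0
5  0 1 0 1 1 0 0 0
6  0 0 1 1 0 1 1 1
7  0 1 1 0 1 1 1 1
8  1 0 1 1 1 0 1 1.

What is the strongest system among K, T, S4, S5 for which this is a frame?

K

Reflexive (axiom T): no — 3 is not related to itself.
Transitive (axiom 4): no — 1 R 3 and 3 R 5, but not 1 R 5.
Euclidean (axiom 5): no — 1 R 3 and 1 R 4, but not 3 R 4.
So F validates K; T would additionally require R to be reflexive. The strongest is K.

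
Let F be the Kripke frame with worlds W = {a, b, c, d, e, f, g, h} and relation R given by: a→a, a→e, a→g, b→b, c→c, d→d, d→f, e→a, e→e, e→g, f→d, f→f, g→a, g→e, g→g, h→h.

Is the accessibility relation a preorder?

Reflexive: yes — every world is R-related to itself.
Transitive: yes — every two-step R-path is closed by a direct edge.
So R is a preorder.

Yes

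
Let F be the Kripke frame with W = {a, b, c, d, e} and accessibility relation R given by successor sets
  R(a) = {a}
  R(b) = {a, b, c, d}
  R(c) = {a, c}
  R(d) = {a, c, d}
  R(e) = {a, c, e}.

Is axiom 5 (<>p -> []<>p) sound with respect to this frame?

The schema 5 characterises exactly the Euclidean frames.
Euclidean: no — b R a and b R c, but not a R c.

No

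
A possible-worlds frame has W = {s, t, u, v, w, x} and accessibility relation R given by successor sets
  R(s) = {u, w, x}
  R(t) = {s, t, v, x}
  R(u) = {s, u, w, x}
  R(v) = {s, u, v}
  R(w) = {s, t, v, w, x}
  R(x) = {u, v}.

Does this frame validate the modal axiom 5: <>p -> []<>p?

No

By correspondence theory, 5 is valid on a frame iff R is Euclidean.
Euclidean: no — s R w and s R u, but not w R u.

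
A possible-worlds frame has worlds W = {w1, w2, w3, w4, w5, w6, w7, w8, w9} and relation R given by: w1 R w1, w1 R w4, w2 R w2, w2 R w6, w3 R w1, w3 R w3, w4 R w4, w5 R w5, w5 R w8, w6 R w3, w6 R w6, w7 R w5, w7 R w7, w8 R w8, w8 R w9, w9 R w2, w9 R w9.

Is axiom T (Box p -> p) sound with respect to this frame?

Axiom T corresponds to the accessibility relation being reflexive.
Reflexive: yes — every world is R-related to itself.

Yes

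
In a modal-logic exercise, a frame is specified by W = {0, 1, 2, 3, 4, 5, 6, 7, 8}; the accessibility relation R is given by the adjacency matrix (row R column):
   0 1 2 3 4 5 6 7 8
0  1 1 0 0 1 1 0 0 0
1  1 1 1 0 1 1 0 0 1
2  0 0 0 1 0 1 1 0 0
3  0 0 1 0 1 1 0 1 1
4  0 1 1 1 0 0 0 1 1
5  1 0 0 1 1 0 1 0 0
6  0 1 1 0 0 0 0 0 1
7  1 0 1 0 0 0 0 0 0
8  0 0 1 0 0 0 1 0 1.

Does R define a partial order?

No

Reflexive: no — 2 is not related to itself.
Transitive: no — 0 R 1 and 1 R 2, but not 0 R 2.
Antisymmetric: no — 0 R 1 and 1 R 0 with 0 ≠ 1.
So R is not a partial order.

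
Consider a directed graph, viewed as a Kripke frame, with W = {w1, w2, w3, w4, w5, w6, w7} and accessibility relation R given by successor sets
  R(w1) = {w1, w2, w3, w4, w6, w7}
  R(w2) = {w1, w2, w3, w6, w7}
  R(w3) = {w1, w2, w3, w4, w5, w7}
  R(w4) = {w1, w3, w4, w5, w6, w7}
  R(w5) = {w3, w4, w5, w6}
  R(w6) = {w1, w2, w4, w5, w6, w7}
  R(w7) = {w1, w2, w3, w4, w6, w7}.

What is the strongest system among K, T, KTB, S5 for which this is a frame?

Reflexive (axiom T): yes — every world is R-related to itself.
Symmetric (axiom B): yes — every pair in R has its reverse in R.
Euclidean (axiom 5): no — w1 R w2 and w1 R w4, but not w2 R w4.
So F validates K, T, KTB; S5 would additionally require R to be Euclidean. The strongest is KTB.

KTB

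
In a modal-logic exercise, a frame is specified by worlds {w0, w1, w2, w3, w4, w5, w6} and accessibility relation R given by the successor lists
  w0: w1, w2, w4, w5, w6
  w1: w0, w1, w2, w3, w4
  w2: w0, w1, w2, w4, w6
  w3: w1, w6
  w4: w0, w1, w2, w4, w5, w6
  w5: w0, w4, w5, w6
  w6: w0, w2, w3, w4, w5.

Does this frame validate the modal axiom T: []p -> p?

Axiom T corresponds to the accessibility relation being reflexive.
Reflexive: no — w0 is not related to itself.

No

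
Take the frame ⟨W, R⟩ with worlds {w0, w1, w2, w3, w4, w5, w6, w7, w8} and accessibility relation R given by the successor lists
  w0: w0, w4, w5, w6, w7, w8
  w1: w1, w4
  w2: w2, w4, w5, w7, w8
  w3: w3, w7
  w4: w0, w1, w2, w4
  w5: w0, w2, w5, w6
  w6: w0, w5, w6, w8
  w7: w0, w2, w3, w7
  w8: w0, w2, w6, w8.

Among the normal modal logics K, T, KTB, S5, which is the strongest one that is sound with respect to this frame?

KTB

Reflexive (axiom T): yes — every world is R-related to itself.
Symmetric (axiom B): yes — every pair in R has its reverse in R.
Euclidean (axiom 5): no — w0 R w4 and w0 R w5, but not w4 R w5.
So F validates K, T, KTB; S5 would additionally require R to be Euclidean. The strongest is KTB.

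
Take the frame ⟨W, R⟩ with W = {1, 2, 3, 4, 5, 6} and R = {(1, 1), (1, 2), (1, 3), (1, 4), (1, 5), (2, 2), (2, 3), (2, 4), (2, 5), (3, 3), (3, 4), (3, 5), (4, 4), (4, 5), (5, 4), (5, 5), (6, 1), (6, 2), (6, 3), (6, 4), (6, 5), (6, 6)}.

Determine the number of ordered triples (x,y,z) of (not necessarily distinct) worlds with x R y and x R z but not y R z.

Enumerating: (1,2,1), (1,3,1), (1,3,2), (1,4,1), (1,4,2), (1,4,3), (1,5,1), (1,5,2), (1,5,3), (2,3,2), (2,4,2), (2,4,3), … and 18 more.
Total: 30.

30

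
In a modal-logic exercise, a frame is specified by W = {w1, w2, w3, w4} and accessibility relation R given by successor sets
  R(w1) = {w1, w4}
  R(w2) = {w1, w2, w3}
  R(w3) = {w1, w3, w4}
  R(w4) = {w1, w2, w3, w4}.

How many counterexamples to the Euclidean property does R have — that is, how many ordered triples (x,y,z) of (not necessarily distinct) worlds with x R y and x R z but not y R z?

8

Enumerating: (w2,w1,w2), (w2,w1,w3), (w2,w3,w2), (w3,w1,w3), (w4,w1,w2), (w4,w1,w3), (w4,w2,w4), (w4,w3,w2).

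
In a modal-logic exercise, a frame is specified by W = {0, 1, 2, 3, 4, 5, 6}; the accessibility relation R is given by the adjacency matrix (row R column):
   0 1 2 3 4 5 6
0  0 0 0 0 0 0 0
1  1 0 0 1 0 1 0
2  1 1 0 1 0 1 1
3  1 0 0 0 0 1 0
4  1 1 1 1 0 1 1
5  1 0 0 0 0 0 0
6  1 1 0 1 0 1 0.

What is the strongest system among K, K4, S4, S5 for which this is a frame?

K4

Transitive (axiom 4): yes — every two-step R-path is closed by a direct edge.
Reflexive (axiom T): no — 0 is not related to itself.
Euclidean (axiom 5): no — 1 R 0 and 1 R 3, but not 0 R 3.
So F validates K, K4; S4 would additionally require R to be reflexive. The strongest is K4.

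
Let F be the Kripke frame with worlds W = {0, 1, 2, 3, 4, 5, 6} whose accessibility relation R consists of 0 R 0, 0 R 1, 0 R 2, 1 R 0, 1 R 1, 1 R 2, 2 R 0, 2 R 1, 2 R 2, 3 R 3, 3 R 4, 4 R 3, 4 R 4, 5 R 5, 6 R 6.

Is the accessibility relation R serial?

Serial: yes — every world has a successor (e.g. 0 R 0).

Yes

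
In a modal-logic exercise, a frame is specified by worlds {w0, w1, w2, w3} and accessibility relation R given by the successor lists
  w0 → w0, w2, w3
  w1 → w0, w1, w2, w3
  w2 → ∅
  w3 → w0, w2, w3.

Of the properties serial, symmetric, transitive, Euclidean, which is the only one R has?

transitive

Serial: no — w2 has no R-successor.
Symmetric: no — w0 R w2 but not w2 R w0.
Transitive: yes — every two-step R-path is closed by a direct edge.
Euclidean: no — w0 R w2 and w0 R w3, but not w2 R w3.
Only transitive holds.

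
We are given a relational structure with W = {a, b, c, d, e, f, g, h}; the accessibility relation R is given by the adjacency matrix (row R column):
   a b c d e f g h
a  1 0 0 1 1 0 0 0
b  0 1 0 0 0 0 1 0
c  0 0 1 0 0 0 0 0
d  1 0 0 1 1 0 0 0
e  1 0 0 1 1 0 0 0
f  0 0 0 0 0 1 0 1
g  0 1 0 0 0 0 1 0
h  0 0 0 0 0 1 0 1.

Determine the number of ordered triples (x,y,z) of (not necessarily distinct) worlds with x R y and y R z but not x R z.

0

R is transitive; there are no such tuples.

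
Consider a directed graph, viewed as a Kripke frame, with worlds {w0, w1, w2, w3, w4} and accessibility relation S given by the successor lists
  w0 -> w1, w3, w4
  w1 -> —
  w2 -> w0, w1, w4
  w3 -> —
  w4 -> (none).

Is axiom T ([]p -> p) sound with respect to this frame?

The schema T characterises exactly the reflexive frames.
Reflexive: no — w0 is not related to itself.

No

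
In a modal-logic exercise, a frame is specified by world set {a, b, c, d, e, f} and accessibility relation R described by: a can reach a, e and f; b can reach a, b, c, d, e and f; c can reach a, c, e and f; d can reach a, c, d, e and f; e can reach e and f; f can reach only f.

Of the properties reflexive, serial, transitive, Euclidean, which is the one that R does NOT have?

Reflexive: yes — every world is R-related to itself.
Serial: yes — every world has a successor (e.g. a R a).
Transitive: yes — every two-step R-path is closed by a direct edge.
Euclidean: no — a R f and a R e, but not f R e.
Only Euclidean fails.

Euclidean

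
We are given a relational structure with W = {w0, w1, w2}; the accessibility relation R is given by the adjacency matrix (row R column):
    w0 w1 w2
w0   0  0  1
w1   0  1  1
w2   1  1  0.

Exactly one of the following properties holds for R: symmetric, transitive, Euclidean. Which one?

Symmetric: yes — every pair in R has its reverse in R.
Transitive: no — w0 R w2 and w2 R w1, but not w0 R w1.
Euclidean: no — w2 R w0 and w2 R w1, but not w0 R w1.
Only symmetric holds.

symmetric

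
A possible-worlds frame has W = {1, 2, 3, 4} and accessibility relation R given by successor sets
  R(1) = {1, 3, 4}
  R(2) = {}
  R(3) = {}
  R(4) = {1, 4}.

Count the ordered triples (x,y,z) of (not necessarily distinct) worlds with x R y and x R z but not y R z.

4

Enumerating: (1,3,1), (1,3,3), (1,3,4), (1,4,3).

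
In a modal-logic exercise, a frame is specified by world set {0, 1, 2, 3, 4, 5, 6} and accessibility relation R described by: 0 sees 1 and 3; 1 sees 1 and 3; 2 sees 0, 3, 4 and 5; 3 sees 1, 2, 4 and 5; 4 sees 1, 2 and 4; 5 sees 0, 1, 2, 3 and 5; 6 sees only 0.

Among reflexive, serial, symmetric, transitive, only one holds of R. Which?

serial

Reflexive: no — 0 is not related to itself.
Serial: yes — every world has a successor (e.g. 0 R 1).
Symmetric: no — 0 R 1 but not 1 R 0.
Transitive: no — 0 R 3 and 3 R 2, but not 0 R 2.
Only serial holds.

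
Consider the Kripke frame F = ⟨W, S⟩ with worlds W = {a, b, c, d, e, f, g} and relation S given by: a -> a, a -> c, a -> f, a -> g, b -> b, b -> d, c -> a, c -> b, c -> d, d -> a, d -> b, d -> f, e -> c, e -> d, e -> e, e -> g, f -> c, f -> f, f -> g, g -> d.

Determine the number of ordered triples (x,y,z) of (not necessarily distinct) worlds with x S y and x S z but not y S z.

35

Enumerating: (a,c,c), (a,c,f), (a,c,g), (a,f,a), (a,g,a), (a,g,c), (a,g,f), (a,g,g), (b,d,d), (c,a,b), (c,a,d), (c,b,a), … and 23 more.
Total: 35.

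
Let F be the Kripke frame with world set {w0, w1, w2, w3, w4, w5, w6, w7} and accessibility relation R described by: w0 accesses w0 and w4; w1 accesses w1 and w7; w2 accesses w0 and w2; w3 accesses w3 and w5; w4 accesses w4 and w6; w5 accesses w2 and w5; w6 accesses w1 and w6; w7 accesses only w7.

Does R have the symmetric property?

Symmetric: no — w0 R w4 but not w4 R w0.

No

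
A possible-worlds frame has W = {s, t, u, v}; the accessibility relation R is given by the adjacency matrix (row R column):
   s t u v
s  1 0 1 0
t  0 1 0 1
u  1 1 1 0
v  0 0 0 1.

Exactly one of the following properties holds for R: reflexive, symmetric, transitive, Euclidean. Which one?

Reflexive: yes — every world is R-related to itself.
Symmetric: no — t R v but not v R t.
Transitive: no — s R u and u R t, but not s R t.
Euclidean: no — u R s and u R t, but not s R t.
Only reflexive holds.

reflexive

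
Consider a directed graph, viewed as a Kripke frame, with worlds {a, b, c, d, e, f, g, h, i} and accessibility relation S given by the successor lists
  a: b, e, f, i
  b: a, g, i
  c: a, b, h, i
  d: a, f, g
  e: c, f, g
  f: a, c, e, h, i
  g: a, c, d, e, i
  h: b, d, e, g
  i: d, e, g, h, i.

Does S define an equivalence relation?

No

Reflexive: no — a is not related to itself.
Symmetric: no — a S e but not e S a.
Transitive: no — a S b and b S g, but not a S g.
So S is not an equivalence relation.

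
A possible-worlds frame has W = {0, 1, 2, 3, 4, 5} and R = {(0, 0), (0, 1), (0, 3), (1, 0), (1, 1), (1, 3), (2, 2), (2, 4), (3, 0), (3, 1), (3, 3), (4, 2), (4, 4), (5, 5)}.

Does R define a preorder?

Yes

Reflexive: yes — every world is R-related to itself.
Transitive: yes — every two-step R-path is closed by a direct edge.
So R is a preorder.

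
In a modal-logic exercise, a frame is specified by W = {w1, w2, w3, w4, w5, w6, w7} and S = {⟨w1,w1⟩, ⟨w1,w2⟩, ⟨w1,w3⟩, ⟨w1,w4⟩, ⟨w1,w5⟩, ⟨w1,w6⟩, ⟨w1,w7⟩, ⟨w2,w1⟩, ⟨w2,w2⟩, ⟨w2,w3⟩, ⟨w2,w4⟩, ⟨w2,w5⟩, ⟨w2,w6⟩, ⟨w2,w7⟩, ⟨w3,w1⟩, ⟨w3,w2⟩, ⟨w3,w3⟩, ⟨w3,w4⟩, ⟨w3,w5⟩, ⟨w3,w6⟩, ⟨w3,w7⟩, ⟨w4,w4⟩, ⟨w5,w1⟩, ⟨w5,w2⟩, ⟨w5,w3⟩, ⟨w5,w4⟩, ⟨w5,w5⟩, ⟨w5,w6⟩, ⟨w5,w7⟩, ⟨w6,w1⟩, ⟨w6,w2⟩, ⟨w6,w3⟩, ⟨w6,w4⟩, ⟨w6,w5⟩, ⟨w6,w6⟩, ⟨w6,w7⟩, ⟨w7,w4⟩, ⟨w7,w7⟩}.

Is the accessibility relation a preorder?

Reflexive: yes — every world is S-related to itself.
Transitive: yes — every two-step S-path is closed by a direct edge.
So S is a preorder.

Yes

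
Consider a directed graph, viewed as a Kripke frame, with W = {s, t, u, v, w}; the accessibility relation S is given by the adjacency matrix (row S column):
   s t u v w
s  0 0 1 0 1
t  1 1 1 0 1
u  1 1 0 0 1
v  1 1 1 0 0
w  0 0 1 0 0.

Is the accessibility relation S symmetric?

No

Symmetric: no — s S w but not w S s.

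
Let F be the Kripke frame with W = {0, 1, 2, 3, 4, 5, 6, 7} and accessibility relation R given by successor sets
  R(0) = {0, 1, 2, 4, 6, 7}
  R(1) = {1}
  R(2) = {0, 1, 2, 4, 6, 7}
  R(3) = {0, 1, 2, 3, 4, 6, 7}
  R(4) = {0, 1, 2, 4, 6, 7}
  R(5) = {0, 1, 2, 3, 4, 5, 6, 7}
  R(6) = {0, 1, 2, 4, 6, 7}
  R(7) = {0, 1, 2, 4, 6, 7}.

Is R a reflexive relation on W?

Yes

Reflexive: yes — every world is R-related to itself.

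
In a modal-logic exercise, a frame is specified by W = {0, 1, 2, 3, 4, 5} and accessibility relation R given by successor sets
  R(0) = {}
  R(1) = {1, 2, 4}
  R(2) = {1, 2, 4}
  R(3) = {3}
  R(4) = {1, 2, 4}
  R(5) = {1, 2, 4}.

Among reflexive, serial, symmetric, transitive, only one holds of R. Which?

Reflexive: no — 0 is not related to itself.
Serial: no — 0 has no R-successor.
Symmetric: no — 5 R 1 but not 1 R 5.
Transitive: yes — every two-step R-path is closed by a direct edge.
Only transitive holds.

transitive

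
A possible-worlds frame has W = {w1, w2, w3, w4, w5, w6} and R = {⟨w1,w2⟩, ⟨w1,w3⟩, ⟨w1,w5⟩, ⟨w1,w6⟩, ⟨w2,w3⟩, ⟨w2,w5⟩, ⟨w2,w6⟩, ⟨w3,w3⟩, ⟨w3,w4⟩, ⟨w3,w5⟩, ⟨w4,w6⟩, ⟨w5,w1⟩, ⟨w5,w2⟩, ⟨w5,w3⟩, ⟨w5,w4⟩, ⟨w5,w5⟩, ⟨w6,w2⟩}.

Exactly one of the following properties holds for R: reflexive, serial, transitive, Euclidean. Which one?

Reflexive: no — w1 is not related to itself.
Serial: yes — every world has a successor (e.g. w1 R w2).
Transitive: no — w1 R w3 and w3 R w4, but not w1 R w4.
Euclidean: no — w1 R w3 and w1 R w2, but not w3 R w2.
Only serial holds.

serial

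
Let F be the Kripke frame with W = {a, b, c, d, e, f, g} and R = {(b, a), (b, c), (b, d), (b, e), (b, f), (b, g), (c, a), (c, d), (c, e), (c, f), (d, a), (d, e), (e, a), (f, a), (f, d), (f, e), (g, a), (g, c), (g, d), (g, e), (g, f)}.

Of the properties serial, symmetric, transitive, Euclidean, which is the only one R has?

transitive

Serial: no — a has no R-successor.
Symmetric: no — b R a but not a R b.
Transitive: yes — every two-step R-path is closed by a direct edge.
Euclidean: no — b R a and b R c, but not a R c.
Only transitive holds.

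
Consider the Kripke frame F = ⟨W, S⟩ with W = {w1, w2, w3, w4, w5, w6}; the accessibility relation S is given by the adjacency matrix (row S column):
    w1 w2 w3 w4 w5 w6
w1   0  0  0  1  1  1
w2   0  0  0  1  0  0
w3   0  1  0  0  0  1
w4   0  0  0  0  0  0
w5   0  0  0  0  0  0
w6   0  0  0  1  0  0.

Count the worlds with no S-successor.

Enumerating: w4, w5.

2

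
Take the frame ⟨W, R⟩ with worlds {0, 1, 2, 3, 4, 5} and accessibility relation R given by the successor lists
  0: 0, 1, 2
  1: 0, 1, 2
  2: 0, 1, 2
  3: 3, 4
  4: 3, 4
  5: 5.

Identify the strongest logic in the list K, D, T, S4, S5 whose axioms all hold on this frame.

Serial (axiom D): yes — every world has a successor (e.g. 0 R 0).
Reflexive (axiom T): yes — every world is R-related to itself.
Transitive (axiom 4): yes — every two-step R-path is closed by a direct edge.
Euclidean (axiom 5): yes — any two successors of a common world are R-related.
So F validates K, D, T, S4, S5. The strongest is S5.

S5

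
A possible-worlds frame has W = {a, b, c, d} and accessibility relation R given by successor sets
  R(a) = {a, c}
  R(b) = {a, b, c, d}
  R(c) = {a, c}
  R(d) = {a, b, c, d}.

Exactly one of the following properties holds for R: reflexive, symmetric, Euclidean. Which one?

reflexive

Reflexive: yes — every world is R-related to itself.
Symmetric: no — b R a but not a R b.
Euclidean: no — b R a and b R d, but not a R d.
Only reflexive holds.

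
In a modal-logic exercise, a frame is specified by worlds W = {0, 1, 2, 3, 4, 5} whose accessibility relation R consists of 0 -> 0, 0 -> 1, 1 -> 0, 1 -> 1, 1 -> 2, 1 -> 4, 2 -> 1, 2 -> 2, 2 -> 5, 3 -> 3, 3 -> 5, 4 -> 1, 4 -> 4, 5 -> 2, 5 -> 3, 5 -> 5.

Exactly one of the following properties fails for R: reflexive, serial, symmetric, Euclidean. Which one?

Euclidean

Reflexive: yes — every world is R-related to itself.
Serial: yes — every world has a successor (e.g. 0 R 0).
Symmetric: yes — every pair in R has its reverse in R.
Euclidean: no — 1 R 0 and 1 R 2, but not 0 R 2.
Only Euclidean fails.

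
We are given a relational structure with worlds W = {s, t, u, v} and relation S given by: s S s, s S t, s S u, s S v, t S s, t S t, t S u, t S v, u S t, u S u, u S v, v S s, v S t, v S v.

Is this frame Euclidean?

Euclidean: no — s S v and s S u, but not v S u.

No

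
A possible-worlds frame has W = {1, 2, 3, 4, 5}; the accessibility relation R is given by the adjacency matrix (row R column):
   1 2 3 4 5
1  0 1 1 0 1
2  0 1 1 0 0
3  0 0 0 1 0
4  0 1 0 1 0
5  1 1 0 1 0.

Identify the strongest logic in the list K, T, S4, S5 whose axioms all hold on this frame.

Reflexive (axiom T): no — 1 is not related to itself.
Transitive (axiom 4): no — 1 R 3 and 3 R 4, but not 1 R 4.
Euclidean (axiom 5): no — 1 R 2 and 1 R 5, but not 2 R 5.
So F validates K; T would additionally require R to be reflexive. The strongest is K.

K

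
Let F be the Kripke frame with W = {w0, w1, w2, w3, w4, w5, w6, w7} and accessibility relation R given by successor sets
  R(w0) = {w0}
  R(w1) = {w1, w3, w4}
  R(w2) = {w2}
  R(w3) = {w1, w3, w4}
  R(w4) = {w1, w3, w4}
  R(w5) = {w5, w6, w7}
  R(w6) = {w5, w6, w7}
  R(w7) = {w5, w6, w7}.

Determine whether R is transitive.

Yes

Transitive: yes — every two-step R-path is closed by a direct edge.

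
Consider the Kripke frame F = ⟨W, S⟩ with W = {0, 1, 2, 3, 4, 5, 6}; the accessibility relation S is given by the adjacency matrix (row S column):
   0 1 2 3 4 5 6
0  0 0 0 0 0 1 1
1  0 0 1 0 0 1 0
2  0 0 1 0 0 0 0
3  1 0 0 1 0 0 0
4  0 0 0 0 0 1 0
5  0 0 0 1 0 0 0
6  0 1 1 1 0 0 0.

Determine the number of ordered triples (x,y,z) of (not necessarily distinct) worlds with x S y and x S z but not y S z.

16

Enumerating: (0,5,5), (0,5,6), (0,6,5), (0,6,6), (1,2,5), (1,5,2), (1,5,5), (3,0,0), (3,0,3), (4,5,5), (6,1,1), (6,1,3), (6,2,1), (6,2,3), (6,3,1), (6,3,2).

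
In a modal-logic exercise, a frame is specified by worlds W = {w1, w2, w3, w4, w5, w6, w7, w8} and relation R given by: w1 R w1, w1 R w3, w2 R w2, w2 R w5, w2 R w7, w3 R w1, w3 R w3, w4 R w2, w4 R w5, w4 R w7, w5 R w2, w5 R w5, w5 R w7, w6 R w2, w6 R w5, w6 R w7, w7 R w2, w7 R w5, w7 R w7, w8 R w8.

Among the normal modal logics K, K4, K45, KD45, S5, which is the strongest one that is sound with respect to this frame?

Transitive (axiom 4): yes — every two-step R-path is closed by a direct edge.
Euclidean (axiom 5): yes — any two successors of a common world are R-related.
Serial (axiom D): yes — every world has a successor (e.g. w1 R w1).
Reflexive (axiom T): no — w4 is not related to itself.
So F validates K, K4, K45, KD45; S5 would additionally require R to be reflexive. The strongest is KD45.

KD45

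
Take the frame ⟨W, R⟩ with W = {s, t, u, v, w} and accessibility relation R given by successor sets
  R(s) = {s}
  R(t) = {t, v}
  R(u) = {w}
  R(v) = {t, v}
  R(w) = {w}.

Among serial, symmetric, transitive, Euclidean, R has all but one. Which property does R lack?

symmetric

Serial: yes — every world has a successor (e.g. s R s).
Symmetric: no — u R w but not w R u.
Transitive: yes — every two-step R-path is closed by a direct edge.
Euclidean: yes — any two successors of a common world are R-related.
Only symmetric fails.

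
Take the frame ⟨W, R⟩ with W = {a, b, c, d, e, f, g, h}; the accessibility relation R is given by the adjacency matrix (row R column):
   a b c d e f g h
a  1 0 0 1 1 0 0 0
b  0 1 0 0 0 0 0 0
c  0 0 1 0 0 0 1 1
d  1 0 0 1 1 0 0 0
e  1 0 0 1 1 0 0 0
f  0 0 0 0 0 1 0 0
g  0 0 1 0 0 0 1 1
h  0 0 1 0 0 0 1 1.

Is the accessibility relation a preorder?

Yes

Reflexive: yes — every world is R-related to itself.
Transitive: yes — every two-step R-path is closed by a direct edge.
So R is a preorder.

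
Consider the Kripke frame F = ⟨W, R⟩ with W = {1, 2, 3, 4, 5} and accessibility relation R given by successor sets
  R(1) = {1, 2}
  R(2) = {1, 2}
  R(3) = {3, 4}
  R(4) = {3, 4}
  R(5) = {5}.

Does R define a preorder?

Reflexive: yes — every world is R-related to itself.
Transitive: yes — every two-step R-path is closed by a direct edge.
So R is a preorder.

Yes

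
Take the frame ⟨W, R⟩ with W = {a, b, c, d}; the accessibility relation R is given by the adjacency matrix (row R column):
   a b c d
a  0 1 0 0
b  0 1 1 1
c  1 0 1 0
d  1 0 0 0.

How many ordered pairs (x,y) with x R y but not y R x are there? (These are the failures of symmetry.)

5

Enumerating: (a,b), (b,c), (b,d), (c,a), (d,a).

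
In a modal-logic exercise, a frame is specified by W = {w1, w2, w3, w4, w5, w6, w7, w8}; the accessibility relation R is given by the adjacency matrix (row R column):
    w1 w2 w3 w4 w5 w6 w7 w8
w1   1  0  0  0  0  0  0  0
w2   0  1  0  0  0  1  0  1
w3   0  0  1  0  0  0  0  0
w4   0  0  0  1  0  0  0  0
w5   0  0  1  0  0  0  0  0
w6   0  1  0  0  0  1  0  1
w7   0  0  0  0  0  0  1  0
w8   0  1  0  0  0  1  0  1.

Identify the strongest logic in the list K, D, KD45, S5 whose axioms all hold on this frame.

Serial (axiom D): yes — every world has a successor (e.g. w1 R w1).
Euclidean (axiom 5): yes — any two successors of a common world are R-related.
Transitive (axiom 4): yes — every two-step R-path is closed by a direct edge.
Reflexive (axiom T): no — w5 is not related to itself.
So F validates K, D, KD45; S5 would additionally require R to be reflexive. The strongest is KD45.

KD45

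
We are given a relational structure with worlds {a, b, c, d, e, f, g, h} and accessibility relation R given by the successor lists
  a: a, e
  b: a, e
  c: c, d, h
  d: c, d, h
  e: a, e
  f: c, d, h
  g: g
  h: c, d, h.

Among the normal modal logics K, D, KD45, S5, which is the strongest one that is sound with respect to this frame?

KD45

Serial (axiom D): yes — every world has a successor (e.g. a R a).
Euclidean (axiom 5): yes — any two successors of a common world are R-related.
Transitive (axiom 4): yes — every two-step R-path is closed by a direct edge.
Reflexive (axiom T): no — b is not related to itself.
So F validates K, D, KD45; S5 would additionally require R to be reflexive. The strongest is KD45.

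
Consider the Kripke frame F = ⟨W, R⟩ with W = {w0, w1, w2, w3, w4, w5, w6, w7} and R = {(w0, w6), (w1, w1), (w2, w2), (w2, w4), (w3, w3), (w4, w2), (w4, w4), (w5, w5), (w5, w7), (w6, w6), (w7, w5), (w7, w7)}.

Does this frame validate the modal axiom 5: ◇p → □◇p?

Axiom 5 corresponds to the accessibility relation being Euclidean.
Euclidean: yes — any two successors of a common world are R-related.

Yes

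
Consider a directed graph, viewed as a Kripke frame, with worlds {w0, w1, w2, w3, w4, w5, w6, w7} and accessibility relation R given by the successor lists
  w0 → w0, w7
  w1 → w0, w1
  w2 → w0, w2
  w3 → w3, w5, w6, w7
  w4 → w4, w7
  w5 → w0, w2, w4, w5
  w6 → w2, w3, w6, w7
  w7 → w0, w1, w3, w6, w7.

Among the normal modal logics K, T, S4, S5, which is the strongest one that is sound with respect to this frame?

Reflexive (axiom T): yes — every world is R-related to itself.
Transitive (axiom 4): no — w0 R w7 and w7 R w1, but not w0 R w1.
Euclidean (axiom 5): no — w3 R w5 and w3 R w6, but not w5 R w6.
So F validates K, T; S4 would additionally require R to be transitive. The strongest is T.

T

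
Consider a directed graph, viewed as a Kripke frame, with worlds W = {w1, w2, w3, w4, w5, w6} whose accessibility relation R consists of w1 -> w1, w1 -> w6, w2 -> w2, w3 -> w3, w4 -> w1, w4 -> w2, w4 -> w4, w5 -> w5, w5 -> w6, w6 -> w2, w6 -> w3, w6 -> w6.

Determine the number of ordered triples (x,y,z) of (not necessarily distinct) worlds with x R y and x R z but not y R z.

Enumerating: (w1,w6,w1), (w4,w1,w2), (w4,w1,w4), (w4,w2,w1), (w4,w2,w4), (w5,w6,w5), (w6,w2,w3), (w6,w2,w6), (w6,w3,w2), (w6,w3,w6).

10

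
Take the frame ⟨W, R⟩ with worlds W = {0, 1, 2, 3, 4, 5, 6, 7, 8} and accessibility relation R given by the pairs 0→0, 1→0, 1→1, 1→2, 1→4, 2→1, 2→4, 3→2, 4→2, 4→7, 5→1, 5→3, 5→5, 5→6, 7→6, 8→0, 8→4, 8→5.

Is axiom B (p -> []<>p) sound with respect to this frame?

By correspondence theory, B is valid on a frame iff R is symmetric.
Symmetric: no — 1 R 0 but not 0 R 1.

No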